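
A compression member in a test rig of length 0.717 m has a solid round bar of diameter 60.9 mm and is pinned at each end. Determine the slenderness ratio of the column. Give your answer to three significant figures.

For a solid circle r = d/4 = 60.9/4 = 15.22 mm
L_e = K·L = 1 × 0.717 m = 0.7170 m = 717.00 mm
λ = L_e / r_min = 717.00 / 15.22 = 47.1

λ ≈ 47.1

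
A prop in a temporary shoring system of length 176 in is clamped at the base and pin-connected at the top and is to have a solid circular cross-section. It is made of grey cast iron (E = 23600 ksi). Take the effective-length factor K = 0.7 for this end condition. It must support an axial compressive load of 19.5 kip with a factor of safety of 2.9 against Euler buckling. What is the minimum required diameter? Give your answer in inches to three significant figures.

Required P_cr = n·P = 2.9 × 19.5 = 56.55 kip
L_e = K·L = 0.7 × 176 = 123.2 in
Required I = P_cr·L_e²/(π²E) = 5.655×10^4 × 123.2² / (π² × 2.36×10^7) = 3.685 in⁴
Solid circle: I = πd⁴/64  ⇒  d = (64I/π)^(1/4) = (64×3.685/π)^(1/4) = 2.94 in

d ≈ 2.94 in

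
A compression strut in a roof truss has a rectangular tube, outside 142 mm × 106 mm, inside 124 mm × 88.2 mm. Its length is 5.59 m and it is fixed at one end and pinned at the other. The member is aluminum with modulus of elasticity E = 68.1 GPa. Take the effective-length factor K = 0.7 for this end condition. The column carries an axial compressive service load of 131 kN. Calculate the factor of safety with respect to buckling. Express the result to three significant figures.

Weak-axis I_min = (h_o·b_o³ − h_i·b_i³)/12 with b_o = 106, b_i = 88.20 mm (shorter outer/inner sides).
I_min = (142×106³ − 124.0×88.20³)/12 = 7.004×10^6 mm⁴
I = 7.004×10^6 mm⁴ = 7.004×10^-6 m⁴
Effective length L_e = K·L = 0.7 × 5.59 = 3.913 m
P_cr = π²EI / L_e² = π² × 68.1×10⁹ × 7.004×10^-6 / 3.913² = 3.074×10^5 N
Factor of safety n = P_cr / P = 307.44 / 131 = 2.35

n ≈ 2.35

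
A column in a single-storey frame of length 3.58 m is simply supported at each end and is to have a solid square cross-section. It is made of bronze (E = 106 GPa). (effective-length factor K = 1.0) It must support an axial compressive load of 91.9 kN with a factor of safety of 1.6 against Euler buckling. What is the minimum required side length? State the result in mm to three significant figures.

Required P_cr = n·P = 1.6 × 91.9 = 147.0 kN
L_e = K·L = 1 × 3.58 = 3.580 m
Required I = P_cr·L_e²/(π²E) = 1.470×10^5 × 3.580² / (π² × 1.06×10^11) = 1.801×10^-6 m⁴
I_req = 1.801×10^6 mm⁴
Solid square: I = a⁴/12  ⇒  a = (12I)^(1/4) = (12×1.801×10^6)^(1/4) = 68.2 mm

a ≈ 68.2 mm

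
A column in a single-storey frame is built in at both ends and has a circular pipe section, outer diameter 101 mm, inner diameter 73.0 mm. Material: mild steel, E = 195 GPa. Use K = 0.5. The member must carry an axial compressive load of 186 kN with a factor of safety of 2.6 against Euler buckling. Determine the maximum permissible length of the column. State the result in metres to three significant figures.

L_max ≈ 7.69 m

d_o = 101 mm, d_i = 73.0 mm
I = π(d_o⁴ − d_i⁴)/64 = π(101⁴ − 73.00⁴)/64 = 3.714×10^6 mm⁴
I = 3.714×10^-6 m⁴
Required critical load P_cr = n·P = 2.6 × 186 = 483.6 kN = 4.836×10^5 N
From P_cr = π²EI/(K·L)²:  L = (1/K)·√(π²EI/P_cr) = (1/0.5)·√(π²×1.95×10^11×3.714×10^-6/4.836×10^5)
L = 7.69 m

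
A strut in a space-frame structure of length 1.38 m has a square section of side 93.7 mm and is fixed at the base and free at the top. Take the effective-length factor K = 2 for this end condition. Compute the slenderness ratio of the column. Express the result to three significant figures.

λ ≈ 102

I = a⁴/12 = 93.7⁴/12 = 6.424×10^6 mm⁴
A = 8.780×10^3 mm²;  r_min = √(I/A) = √(6.424×10^6/8.780×10^3) = 27.05 mm
L_e = K·L = 2 × 1.38 m = 2.760 m = 2760.0 mm
λ = L_e / r_min = 2760.0 / 27.05 = 102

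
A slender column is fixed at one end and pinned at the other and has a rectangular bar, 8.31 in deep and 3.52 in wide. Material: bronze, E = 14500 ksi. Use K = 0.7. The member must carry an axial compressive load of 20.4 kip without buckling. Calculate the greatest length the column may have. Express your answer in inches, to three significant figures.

Buckling occurs about the weak axis: I_min = h·b³/12 with b = 3.52 in (the shorter side).
I_min = 8.31×3.52³/12 = 30.20 in⁴
At the buckling limit P_cr = P = 2.040×10^4 lb
From P_cr = π²EI/(K·L)²:  L = (1/K)·√(π²EI/P_cr) = (1/0.7)·√(π²×1.45×10^7×30.20/2.040×10^4)
L = 658 in

L_max ≈ 658 in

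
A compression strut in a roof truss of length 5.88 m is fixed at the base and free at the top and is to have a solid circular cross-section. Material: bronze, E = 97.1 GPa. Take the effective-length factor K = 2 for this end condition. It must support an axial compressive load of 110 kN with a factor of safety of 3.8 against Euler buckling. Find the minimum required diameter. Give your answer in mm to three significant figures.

Required P_cr = n·P = 3.8 × 110 = 418.0 kN
L_e = K·L = 2 × 5.88 = 11.76 m
Required I = P_cr·L_e²/(π²E) = 4.180×10^5 × 11.76² / (π² × 9.71×10^10) = 6.032×10^-5 m⁴
I_req = 6.032×10^7 mm⁴
Solid circle: I = πd⁴/64  ⇒  d = (64I/π)^(1/4) = (64×6.032×10^7/π)^(1/4) = 187 mm

d ≈ 187 mm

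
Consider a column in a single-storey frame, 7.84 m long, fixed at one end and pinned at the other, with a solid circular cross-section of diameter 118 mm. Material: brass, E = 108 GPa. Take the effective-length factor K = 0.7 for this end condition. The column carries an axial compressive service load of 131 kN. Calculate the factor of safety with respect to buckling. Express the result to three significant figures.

I = πd⁴/64 = π×118⁴/64 = 9.517×10^6 mm⁴
I = 9.517×10^6 mm⁴ = 9.517×10^-6 m⁴
Effective length L_e = K·L = 0.7 × 7.84 = 5.488 m
P_cr = π²EI / L_e² = π² × 108×10⁹ × 9.517×10^-6 / 5.488² = 3.368×10^5 N
Factor of safety n = P_cr / P = 336.82 / 131 = 2.57

n ≈ 2.57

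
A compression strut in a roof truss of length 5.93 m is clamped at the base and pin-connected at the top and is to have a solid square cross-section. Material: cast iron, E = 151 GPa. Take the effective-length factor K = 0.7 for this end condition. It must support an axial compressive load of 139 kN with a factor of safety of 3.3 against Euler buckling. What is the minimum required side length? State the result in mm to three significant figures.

a ≈ 89.3 mm

Required P_cr = n·P = 3.3 × 139 = 458.7 kN
L_e = K·L = 0.7 × 5.93 = 4.151 m
Required I = P_cr·L_e²/(π²E) = 4.587×10^5 × 4.151² / (π² × 1.51×10^11) = 5.303×10^-6 m⁴
I_req = 5.303×10^6 mm⁴
Solid square: I = a⁴/12  ⇒  a = (12I)^(1/4) = (12×5.303×10^6)^(1/4) = 89.3 mm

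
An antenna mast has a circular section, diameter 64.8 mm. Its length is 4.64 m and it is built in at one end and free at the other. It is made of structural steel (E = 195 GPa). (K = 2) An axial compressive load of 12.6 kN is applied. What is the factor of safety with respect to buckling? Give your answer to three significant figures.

n ≈ 1.54

I = πd⁴/64 = π×64.8⁴/64 = 8.655×10^5 mm⁴
I = 8.655×10^5 mm⁴ = 8.655×10^-7 m⁴
Effective length L_e = K·L = 2 × 4.64 = 9.280 m
P_cr = π²EI / L_e² = π² × 195×10⁹ × 8.655×10^-7 / 9.280² = 1.934×10^4 N
Factor of safety n = P_cr / P = 19.342 / 12.6 = 1.54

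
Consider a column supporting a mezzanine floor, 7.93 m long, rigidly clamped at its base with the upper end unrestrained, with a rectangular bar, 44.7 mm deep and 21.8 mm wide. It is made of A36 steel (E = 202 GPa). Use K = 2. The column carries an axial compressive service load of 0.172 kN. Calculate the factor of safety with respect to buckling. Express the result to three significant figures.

Buckling occurs about the weak axis: I_min = h·b³/12 with b = 21.8 mm (the shorter side).
I_min = 44.7×21.8³/12 = 3.859×10^4 mm⁴
I = 3.859×10^4 mm⁴ = 3.859×10^-8 m⁴
Effective length L_e = K·L = 2 × 7.93 = 15.86 m
P_cr = π²EI / L_e² = π² × 202×10⁹ × 3.859×10^-8 / 15.86² = 305.9 N
Factor of safety n = P_cr / P = 0.30587 / 0.172 = 1.78

n ≈ 1.78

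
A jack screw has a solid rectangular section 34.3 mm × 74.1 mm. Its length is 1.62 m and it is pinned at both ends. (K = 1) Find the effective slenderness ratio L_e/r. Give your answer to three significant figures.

Buckling occurs about the weak axis: I_min = h·b³/12 with b = 34.3 mm (the shorter side).
I_min = 74.1×34.3³/12 = 2.492×10^5 mm⁴
A = 2.542×10^3 mm²;  r_min = √(I/A) = √(2.492×10^5/2.542×10^3) = 9.902 mm
L_e = K·L = 1 × 1.62 m = 1.620 m = 1620.0 mm
λ = L_e / r_min = 1620.0 / 9.902 = 164

λ ≈ 164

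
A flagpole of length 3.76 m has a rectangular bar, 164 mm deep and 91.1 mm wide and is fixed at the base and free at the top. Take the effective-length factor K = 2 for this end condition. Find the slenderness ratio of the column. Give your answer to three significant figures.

Buckling occurs about the weak axis: I_min = h·b³/12 with b = 91.1 mm (the shorter side).
I_min = 164×91.1³/12 = 1.033×10^7 mm⁴
A = 1.494×10^4 mm²;  r_min = √(I/A) = √(1.033×10^7/1.494×10^4) = 26.30 mm
L_e = K·L = 2 × 3.76 m = 7.520 m = 7520.0 mm
λ = L_e / r_min = 7520.0 / 26.30 = 286

λ ≈ 286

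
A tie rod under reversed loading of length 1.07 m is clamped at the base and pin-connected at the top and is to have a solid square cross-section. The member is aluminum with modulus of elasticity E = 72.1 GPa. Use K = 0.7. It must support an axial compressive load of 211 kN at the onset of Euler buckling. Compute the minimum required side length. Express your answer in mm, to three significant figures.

L_e = K·L = 0.7 × 1.07 = 0.7490 m
Required I = P_cr·L_e²/(π²E) = 2.110×10^5 × 0.7490² / (π² × 7.21×10^10) = 1.663×10^-7 m⁴
I_req = 1.663×10^5 mm⁴
Solid square: I = a⁴/12  ⇒  a = (12I)^(1/4) = (12×1.663×10^5)^(1/4) = 37.6 mm

a ≈ 37.6 mm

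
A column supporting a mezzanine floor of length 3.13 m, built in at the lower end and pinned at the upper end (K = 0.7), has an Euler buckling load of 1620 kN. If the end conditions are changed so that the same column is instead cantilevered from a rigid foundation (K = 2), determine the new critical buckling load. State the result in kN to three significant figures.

P_cr ≈ 198 kN

P_cr ∝ 1/K², so P_cr,new = P_cr,old × (K_old/K_new)² = 1620 × (0.7/2)²
= 1620 × 0.1225 = 198 kN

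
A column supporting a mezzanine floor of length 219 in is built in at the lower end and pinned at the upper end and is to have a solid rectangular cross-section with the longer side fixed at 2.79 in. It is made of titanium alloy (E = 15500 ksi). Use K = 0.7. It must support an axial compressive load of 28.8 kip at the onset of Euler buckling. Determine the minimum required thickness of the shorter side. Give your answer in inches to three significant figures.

L_e = K·L = 0.7 × 219 = 153.3 in
Required I = P_cr·L_e²/(π²E) = 2.880×10^4 × 153.3² / (π² × 1.55×10^7) = 4.424 in⁴
Rectangle, weak axis: I_min = h·b³/12 with h = 2.79 in fixed  ⇒  b = (12I/h)^(1/3) = 2.67 in

b ≈ 2.67 in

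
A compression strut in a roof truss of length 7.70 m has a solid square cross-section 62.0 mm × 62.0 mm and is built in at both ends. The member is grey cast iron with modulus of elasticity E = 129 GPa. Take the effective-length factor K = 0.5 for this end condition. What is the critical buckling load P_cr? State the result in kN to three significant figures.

I = a⁴/12 = 62.0⁴/12 = 1.231×10^6 mm⁴
I = 1.231×10^6 mm⁴ = 1.231×10^-6 m⁴
Effective length L_e = K·L = 0.5 × 7.70 = 3.850 m
P_cr = π²EI / L_e² = π² × 129×10⁹ × 1.231×10^-6 / 3.850² = 1.058×10^5 N

P_cr ≈ 106 kN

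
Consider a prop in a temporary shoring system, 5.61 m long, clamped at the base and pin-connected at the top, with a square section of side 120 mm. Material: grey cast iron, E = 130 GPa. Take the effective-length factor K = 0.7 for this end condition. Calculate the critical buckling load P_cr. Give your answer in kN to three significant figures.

P_cr ≈ 1440 kN

I = a⁴/12 = 120⁴/12 = 1.728×10^7 mm⁴
I = 1.728×10^7 mm⁴ = 1.728×10^-5 m⁴
Effective length L_e = K·L = 0.7 × 5.61 = 3.927 m
P_cr = π²EI / L_e² = π² × 130×10⁹ × 1.728×10^-5 / 3.927² = 1.438×10^6 N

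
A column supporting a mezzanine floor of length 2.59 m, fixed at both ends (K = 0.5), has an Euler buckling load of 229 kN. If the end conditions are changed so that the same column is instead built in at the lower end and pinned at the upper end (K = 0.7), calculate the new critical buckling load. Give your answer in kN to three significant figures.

P_cr ≈ 117 kN

P_cr ∝ 1/K², so P_cr,new = P_cr,old × (K_old/K_new)² = 229 × (0.5/0.7)²
= 229 × 0.5102 = 117 kN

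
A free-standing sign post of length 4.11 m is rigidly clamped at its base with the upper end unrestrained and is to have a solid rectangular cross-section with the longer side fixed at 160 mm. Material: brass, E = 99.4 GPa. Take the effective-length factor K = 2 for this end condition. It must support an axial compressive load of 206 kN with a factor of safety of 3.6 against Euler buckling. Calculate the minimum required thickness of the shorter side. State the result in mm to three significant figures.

Required P_cr = n·P = 3.6 × 206 = 741.6 kN
L_e = K·L = 2 × 4.11 = 8.220 m
Required I = P_cr·L_e²/(π²E) = 7.416×10^5 × 8.220² / (π² × 9.94×10^10) = 5.108×10^-5 m⁴
I_req = 5.108×10^7 mm⁴
Rectangle, weak axis: I_min = h·b³/12 with h = 160 mm fixed  ⇒  b = (12I/h)^(1/3) = 156 mm

b ≈ 156 mm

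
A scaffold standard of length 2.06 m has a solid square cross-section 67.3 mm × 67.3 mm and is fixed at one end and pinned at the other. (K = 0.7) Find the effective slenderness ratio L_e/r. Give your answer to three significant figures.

λ ≈ 74.2

I = a⁴/12 = 67.3⁴/12 = 1.710×10^6 mm⁴
A = 4.529×10^3 mm²;  r_min = √(I/A) = √(1.710×10^6/4.529×10^3) = 19.43 mm
L_e = K·L = 0.7 × 2.06 m = 1.442 m = 1442.0 mm
λ = L_e / r_min = 1442.0 / 19.43 = 74.2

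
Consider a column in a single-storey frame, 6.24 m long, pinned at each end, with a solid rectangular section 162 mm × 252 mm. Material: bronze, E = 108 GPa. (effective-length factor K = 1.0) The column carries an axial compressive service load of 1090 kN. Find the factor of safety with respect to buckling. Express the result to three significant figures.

Buckling occurs about the weak axis: I_min = h·b³/12 with b = 162 mm (the shorter side).
I_min = 252×162³/12 = 8.928×10^7 mm⁴
I = 8.928×10^7 mm⁴ = 8.928×10^-5 m⁴
Effective length L_e = K·L = 1 × 6.24 = 6.240 m
P_cr = π²EI / L_e² = π² × 108×10⁹ × 8.928×10^-5 / 6.240² = 2.444×10^6 N
Factor of safety n = P_cr / P = 2444.1 / 1090 = 2.24

n ≈ 2.24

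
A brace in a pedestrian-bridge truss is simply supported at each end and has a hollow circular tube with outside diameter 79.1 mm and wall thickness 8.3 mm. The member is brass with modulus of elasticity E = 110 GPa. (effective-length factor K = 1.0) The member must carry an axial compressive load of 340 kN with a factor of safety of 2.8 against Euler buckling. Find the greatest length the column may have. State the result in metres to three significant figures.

Inner diameter d_i = 79.1 − 2×8.3 = 62.50 mm
I = π(d_o⁴ − d_i⁴)/64 = π(79.1⁴ − 62.50⁴)/64 = 1.173×10^6 mm⁴
I = 1.173×10^-6 m⁴
Required critical load P_cr = n·P = 2.8 × 340 = 952.0 kN = 9.520×10^5 N
From P_cr = π²EI/(K·L)²:  L = (1/K)·√(π²EI/P_cr) = (1/1)·√(π²×1.10×10^11×1.173×10^-6/9.520×10^5)
L = 1.16 m

L_max ≈ 1.16 m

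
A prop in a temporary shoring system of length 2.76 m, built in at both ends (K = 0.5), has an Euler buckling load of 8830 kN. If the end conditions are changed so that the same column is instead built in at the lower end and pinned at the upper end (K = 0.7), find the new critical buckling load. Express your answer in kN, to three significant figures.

P_cr ≈ 4510 kN

P_cr ∝ 1/K², so P_cr,new = P_cr,old × (K_old/K_new)² = 8830 × (0.5/0.7)²
= 8830 × 0.5102 = 4510 kN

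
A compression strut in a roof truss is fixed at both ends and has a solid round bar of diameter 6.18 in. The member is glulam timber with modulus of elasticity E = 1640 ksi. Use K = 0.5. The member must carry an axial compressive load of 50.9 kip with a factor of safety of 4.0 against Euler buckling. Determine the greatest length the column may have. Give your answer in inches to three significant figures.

L_max ≈ 151 in

I = πd⁴/64 = π×6.18⁴/64 = 71.60 in⁴
Required critical load P_cr = n·P = 4.0 × 50.9 = 203.6 kip = 2.036×10^5 lb
From P_cr = π²EI/(K·L)²:  L = (1/K)·√(π²EI/P_cr) = (1/0.5)·√(π²×1.64×10^6×71.60/2.036×10^5)
L = 151 in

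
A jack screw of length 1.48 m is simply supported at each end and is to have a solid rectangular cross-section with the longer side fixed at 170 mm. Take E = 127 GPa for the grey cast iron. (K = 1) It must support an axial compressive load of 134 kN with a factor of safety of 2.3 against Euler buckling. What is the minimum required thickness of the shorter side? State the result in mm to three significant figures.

Required P_cr = n·P = 2.3 × 134 = 308.2 kN
L_e = K·L = 1 × 1.48 = 1.480 m
Required I = P_cr·L_e²/(π²E) = 3.082×10^5 × 1.480² / (π² × 1.27×10^11) = 5.386×10^-7 m⁴
I_req = 5.386×10^5 mm⁴
Rectangle, weak axis: I_min = h·b³/12 with h = 170 mm fixed  ⇒  b = (12I/h)^(1/3) = 33.6 mm

b ≈ 33.6 mm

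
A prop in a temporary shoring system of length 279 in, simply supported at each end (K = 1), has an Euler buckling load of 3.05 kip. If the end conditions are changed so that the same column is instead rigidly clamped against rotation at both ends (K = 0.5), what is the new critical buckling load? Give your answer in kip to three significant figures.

P_cr ∝ 1/K², so P_cr,new = P_cr,old × (K_old/K_new)² = 3.05 × (1/0.5)²
= 3.05 × 4.000 = 12.2 kip

P_cr ≈ 12.2 kip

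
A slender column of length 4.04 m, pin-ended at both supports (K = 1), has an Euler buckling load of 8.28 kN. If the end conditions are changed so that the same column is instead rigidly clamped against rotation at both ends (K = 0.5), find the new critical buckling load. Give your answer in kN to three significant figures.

P_cr ∝ 1/K², so P_cr,new = P_cr,old × (K_old/K_new)² = 8.28 × (1/0.5)²
= 8.28 × 4.000 = 33.1 kN

P_cr ≈ 33.1 kN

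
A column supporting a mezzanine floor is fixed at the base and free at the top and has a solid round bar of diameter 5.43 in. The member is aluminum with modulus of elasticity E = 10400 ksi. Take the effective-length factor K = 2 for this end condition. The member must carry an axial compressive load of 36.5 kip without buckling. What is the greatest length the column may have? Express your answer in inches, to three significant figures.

L_max ≈ 173 in

I = πd⁴/64 = π×5.43⁴/64 = 42.67 in⁴
At the buckling limit P_cr = P = 3.650×10^4 lb
From P_cr = π²EI/(K·L)²:  L = (1/K)·√(π²EI/P_cr) = (1/2)·√(π²×1.04×10^7×42.67/3.650×10^4)
L = 173 in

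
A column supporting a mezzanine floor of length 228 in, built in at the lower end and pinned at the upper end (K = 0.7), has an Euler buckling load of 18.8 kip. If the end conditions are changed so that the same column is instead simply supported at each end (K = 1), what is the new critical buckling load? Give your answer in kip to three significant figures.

P_cr ≈ 9.21 kip

P_cr ∝ 1/K², so P_cr,new = P_cr,old × (K_old/K_new)² = 18.8 × (0.7/1)²
= 18.8 × 0.4900 = 9.21 kip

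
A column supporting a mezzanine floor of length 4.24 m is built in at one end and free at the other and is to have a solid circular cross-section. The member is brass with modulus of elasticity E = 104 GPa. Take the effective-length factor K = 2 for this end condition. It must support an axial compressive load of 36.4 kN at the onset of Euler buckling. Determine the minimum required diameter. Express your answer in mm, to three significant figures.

d ≈ 84.9 mm

L_e = K·L = 2 × 4.24 = 8.480 m
Required I = P_cr·L_e²/(π²E) = 3.640×10^4 × 8.480² / (π² × 1.04×10^11) = 2.550×10^-6 m⁴
I_req = 2.550×10^6 mm⁴
Solid circle: I = πd⁴/64  ⇒  d = (64I/π)^(1/4) = (64×2.550×10^6/π)^(1/4) = 84.9 mm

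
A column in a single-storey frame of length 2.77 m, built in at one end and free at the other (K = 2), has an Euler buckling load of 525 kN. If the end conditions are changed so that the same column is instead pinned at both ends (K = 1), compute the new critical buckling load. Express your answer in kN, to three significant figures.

P_cr ∝ 1/K², so P_cr,new = P_cr,old × (K_old/K_new)² = 525 × (2/1)²
= 525 × 4.000 = 2100 kN

P_cr ≈ 2100 kN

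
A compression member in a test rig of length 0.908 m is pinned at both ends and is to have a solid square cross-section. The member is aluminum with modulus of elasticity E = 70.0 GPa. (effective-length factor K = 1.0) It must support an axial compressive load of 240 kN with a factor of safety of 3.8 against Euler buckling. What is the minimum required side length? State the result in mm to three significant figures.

a ≈ 60.1 mm

Required P_cr = n·P = 3.8 × 240 = 912.0 kN
L_e = K·L = 1 × 0.908 = 0.9080 m
Required I = P_cr·L_e²/(π²E) = 9.120×10^5 × 0.9080² / (π² × 7.00×10^10) = 1.088×10^-6 m⁴
I_req = 1.088×10^6 mm⁴
Solid square: I = a⁴/12  ⇒  a = (12I)^(1/4) = (12×1.088×10^6)^(1/4) = 60.1 mm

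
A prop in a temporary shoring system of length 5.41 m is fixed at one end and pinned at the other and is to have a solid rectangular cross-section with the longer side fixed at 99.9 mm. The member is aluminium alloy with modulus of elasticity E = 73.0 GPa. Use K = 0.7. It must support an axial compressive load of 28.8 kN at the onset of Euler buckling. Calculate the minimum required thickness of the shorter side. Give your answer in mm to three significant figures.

b ≈ 41.0 mm

L_e = K·L = 0.7 × 5.41 = 3.787 m
Required I = P_cr·L_e²/(π²E) = 2.880×10^4 × 3.787² / (π² × 7.30×10^10) = 5.733×10^-7 m⁴
I_req = 5.733×10^5 mm⁴
Rectangle, weak axis: I_min = h·b³/12 with h = 99.9 mm fixed  ⇒  b = (12I/h)^(1/3) = 41.0 mm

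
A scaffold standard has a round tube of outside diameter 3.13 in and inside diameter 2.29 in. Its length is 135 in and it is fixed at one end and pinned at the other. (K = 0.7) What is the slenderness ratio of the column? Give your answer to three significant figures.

d_o = 3.13 in, d_i = 2.29 in
I = π(d_o⁴ − d_i⁴)/64 = π(3.13⁴ − 2.290⁴)/64 = 3.361 in⁴
A = 3.576 in²;  r_min = √(I/A) = √(3.361/3.576) = 0.9696 in
L_e = K·L = 0.7 × 135 = 94.50 in
λ = L_e / r_min = 94.500 / 0.9696 = 97.5

λ ≈ 97.5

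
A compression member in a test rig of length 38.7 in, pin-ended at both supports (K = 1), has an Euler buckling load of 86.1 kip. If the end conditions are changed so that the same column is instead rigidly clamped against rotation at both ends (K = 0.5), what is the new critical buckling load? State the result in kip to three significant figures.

P_cr ∝ 1/K², so P_cr,new = P_cr,old × (K_old/K_new)² = 86.1 × (1/0.5)²
= 86.1 × 4.000 = 344 kip

P_cr ≈ 344 kip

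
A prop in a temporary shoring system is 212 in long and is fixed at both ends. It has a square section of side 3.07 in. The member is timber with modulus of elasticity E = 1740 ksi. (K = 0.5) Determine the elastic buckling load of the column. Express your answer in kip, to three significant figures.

P_cr ≈ 11.3 kip

I = a⁴/12 = 3.07⁴/12 = 7.402 in⁴
Effective length L_e = K·L = 0.5 × 212 = 106.0 in
P_cr = π²EI / L_e² = π² × 1740×10³ × 7.402 / 106.0² = 1.131×10^4 lb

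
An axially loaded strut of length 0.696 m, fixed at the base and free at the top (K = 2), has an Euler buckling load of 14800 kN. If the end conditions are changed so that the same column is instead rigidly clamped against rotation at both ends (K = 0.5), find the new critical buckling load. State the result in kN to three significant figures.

P_cr ∝ 1/K², so P_cr,new = P_cr,old × (K_old/K_new)² = 14800 × (2/0.5)²
= 14800 × 16.00 = 237000 kN

P_cr ≈ 237000 kN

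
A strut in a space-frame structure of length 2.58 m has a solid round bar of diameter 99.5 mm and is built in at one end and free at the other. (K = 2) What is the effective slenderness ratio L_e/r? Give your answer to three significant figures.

I = πd⁴/64 = π×99.5⁴/64 = 4.811×10^6 mm⁴
A = 7.776×10^3 mm²;  r_min = √(I/A) = √(4.811×10^6/7.776×10^3) = 24.88 mm
L_e = K·L = 2 × 2.58 m = 5.160 m = 5160.0 mm
λ = L_e / r_min = 5160.0 / 24.88 = 207

λ ≈ 207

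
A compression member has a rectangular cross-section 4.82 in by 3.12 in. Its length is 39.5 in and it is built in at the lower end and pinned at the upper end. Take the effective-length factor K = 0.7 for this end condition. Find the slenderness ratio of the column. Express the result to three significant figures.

λ ≈ 30.7

For a rectangle r_min = b/√12 = 3.12/√12 = 0.9007 in
L_e = K·L = 0.7 × 39.5 = 27.65 in
λ = L_e / r_min = 27.650 / 0.9007 = 30.7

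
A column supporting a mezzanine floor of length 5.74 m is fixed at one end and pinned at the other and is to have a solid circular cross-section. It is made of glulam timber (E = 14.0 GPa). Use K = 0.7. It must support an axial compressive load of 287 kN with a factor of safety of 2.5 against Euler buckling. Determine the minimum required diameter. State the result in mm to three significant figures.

d ≈ 203 mm

Required P_cr = n·P = 2.5 × 287 = 717.5 kN
L_e = K·L = 0.7 × 5.74 = 4.018 m
Required I = P_cr·L_e²/(π²E) = 7.175×10^5 × 4.018² / (π² × 1.40×10^10) = 8.383×10^-5 m⁴
I_req = 8.383×10^7 mm⁴
Solid circle: I = πd⁴/64  ⇒  d = (64I/π)^(1/4) = (64×8.383×10^7/π)^(1/4) = 203 mm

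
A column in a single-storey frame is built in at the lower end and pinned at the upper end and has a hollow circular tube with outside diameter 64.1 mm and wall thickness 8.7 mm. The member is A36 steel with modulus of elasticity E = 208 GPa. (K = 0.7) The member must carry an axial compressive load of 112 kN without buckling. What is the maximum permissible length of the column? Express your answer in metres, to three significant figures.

L_max ≈ 4.72 m

Inner diameter d_i = 64.1 − 2×8.7 = 46.70 mm
I = π(d_o⁴ − d_i⁴)/64 = π(64.1⁴ − 46.70⁴)/64 = 5.952×10^5 mm⁴
I = 5.952×10^-7 m⁴
At the buckling limit P_cr = P = 1.120×10^5 N
From P_cr = π²EI/(K·L)²:  L = (1/K)·√(π²EI/P_cr) = (1/0.7)·√(π²×2.08×10^11×5.952×10^-7/1.120×10^5)
L = 4.72 m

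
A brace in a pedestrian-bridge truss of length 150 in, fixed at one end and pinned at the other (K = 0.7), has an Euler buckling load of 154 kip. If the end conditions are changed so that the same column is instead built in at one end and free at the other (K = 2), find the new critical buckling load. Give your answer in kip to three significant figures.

P_cr ∝ 1/K², so P_cr,new = P_cr,old × (K_old/K_new)² = 154 × (0.7/2)²
= 154 × 0.1225 = 18.9 kip

P_cr ≈ 18.9 kip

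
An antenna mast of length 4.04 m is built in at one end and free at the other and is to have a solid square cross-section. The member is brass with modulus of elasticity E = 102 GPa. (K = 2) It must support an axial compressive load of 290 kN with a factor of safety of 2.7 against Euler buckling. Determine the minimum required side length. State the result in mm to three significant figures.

Required P_cr = n·P = 2.7 × 290 = 783.0 kN
L_e = K·L = 2 × 4.04 = 8.080 m
Required I = P_cr·L_e²/(π²E) = 7.830×10^5 × 8.080² / (π² × 1.02×10^11) = 5.078×10^-5 m⁴
I_req = 5.078×10^7 mm⁴
Solid square: I = a⁴/12  ⇒  a = (12I)^(1/4) = (12×5.078×10^7)^(1/4) = 157 mm

a ≈ 157 mm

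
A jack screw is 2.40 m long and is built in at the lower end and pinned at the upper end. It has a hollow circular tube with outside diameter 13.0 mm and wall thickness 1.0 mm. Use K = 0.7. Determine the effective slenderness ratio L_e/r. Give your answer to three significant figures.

Inner diameter d_i = 13.0 − 2×1.0 = 11.00 mm
I = π(d_o⁴ − d_i⁴)/64 = π(13.0⁴ − 11.00⁴)/64 = 683.3 mm⁴
A = 37.70 mm²;  r_min = √(I/A) = √(683.3/37.70) = 4.257 mm
L_e = K·L = 0.7 × 2.40 m = 1.680 m = 1680.0 mm
λ = L_e / r_min = 1680.0 / 4.257 = 395

λ ≈ 395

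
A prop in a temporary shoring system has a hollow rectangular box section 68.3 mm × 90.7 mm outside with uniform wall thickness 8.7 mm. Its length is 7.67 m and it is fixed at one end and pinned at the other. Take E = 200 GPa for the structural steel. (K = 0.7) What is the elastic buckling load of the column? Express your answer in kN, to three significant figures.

P_cr ≈ 110 kN

Inner dimensions: h_i = 90.7 − 2×8.7 = 73.30 mm, b_i = 68.3 − 2×8.7 = 50.90 mm
Weak-axis I_min = (h_o·b_o³ − h_i·b_i³)/12 with b_o = 68.3, b_i = 50.90 mm (shorter outer/inner sides).
I_min = (90.7×68.3³ − 73.30×50.90³)/12 = 1.603×10^6 mm⁴
I = 1.603×10^6 mm⁴ = 1.603×10^-6 m⁴
Effective length L_e = K·L = 0.7 × 7.67 = 5.369 m
P_cr = π²EI / L_e² = π² × 200×10⁹ × 1.603×10^-6 / 5.369² = 1.097×10^5 N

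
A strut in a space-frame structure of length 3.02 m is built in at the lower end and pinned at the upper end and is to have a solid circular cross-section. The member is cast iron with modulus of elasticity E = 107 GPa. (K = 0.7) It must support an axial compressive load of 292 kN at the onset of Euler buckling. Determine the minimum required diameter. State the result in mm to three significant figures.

d ≈ 70.8 mm

L_e = K·L = 0.7 × 3.02 = 2.114 m
Required I = P_cr·L_e²/(π²E) = 2.920×10^5 × 2.114² / (π² × 1.07×10^11) = 1.236×10^-6 m⁴
I_req = 1.236×10^6 mm⁴
Solid circle: I = πd⁴/64  ⇒  d = (64I/π)^(1/4) = (64×1.236×10^6/π)^(1/4) = 70.8 mm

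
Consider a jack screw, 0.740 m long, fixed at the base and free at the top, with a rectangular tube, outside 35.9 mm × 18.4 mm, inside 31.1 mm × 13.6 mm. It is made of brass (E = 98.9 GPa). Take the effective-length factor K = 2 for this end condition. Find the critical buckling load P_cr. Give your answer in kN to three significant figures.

P_cr ≈ 5.40 kN

Weak-axis I_min = (h_o·b_o³ − h_i·b_i³)/12 with b_o = 18.4, b_i = 13.60 mm (shorter outer/inner sides).
I_min = (35.9×18.4³ − 31.10×13.60³)/12 = 1.212×10^4 mm⁴
I = 1.212×10^4 mm⁴ = 1.212×10^-8 m⁴
Effective length L_e = K·L = 2 × 0.740 = 1.480 m
P_cr = π²EI / L_e² = π² × 98.9×10⁹ × 1.212×10^-8 / 1.480² = 5.400×10^3 N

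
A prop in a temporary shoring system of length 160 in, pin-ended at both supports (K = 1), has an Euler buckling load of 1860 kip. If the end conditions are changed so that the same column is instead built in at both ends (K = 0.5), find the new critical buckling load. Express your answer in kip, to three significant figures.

P_cr ∝ 1/K², so P_cr,new = P_cr,old × (K_old/K_new)² = 1860 × (1/0.5)²
= 1860 × 4.000 = 7440 kip

P_cr ≈ 7440 kip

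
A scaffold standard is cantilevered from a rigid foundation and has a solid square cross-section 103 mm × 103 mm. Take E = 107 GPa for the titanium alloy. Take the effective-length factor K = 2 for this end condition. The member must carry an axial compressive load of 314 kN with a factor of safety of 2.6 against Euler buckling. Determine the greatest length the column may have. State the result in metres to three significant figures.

L_max ≈ 1.74 m

I = a⁴/12 = 103⁴/12 = 9.379×10^6 mm⁴
I = 9.379×10^-6 m⁴
Required critical load P_cr = n·P = 2.6 × 314 = 816.4 kN = 8.164×10^5 N
From P_cr = π²EI/(K·L)²:  L = (1/K)·√(π²EI/P_cr) = (1/2)·√(π²×1.07×10^11×9.379×10^-6/8.164×10^5)
L = 1.74 m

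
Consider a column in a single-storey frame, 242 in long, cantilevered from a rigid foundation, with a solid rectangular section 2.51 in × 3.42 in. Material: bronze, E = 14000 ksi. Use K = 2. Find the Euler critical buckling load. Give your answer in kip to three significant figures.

Buckling occurs about the weak axis: I_min = h·b³/12 with b = 2.51 in (the shorter side).
I_min = 3.42×2.51³/12 = 4.507 in⁴
Effective length L_e = K·L = 2 × 242 = 484.0 in
P_cr = π²EI / L_e² = π² × 14000×10³ × 4.507 / 484.0² = 2.658×10^3 lb

P_cr ≈ 2.66 kip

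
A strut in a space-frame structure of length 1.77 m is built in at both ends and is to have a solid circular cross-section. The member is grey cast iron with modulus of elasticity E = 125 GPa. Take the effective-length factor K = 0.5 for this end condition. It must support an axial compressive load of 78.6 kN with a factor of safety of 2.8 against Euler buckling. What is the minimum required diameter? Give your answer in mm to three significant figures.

Required P_cr = n·P = 2.8 × 78.6 = 220.1 kN
L_e = K·L = 0.5 × 1.77 = 0.8850 m
Required I = P_cr·L_e²/(π²E) = 2.201×10^5 × 0.8850² / (π² × 1.25×10^11) = 1.397×10^-7 m⁴
I_req = 1.397×10^5 mm⁴
Solid circle: I = πd⁴/64  ⇒  d = (64I/π)^(1/4) = (64×1.397×10^5/π)^(1/4) = 41.1 mm

d ≈ 41.1 mm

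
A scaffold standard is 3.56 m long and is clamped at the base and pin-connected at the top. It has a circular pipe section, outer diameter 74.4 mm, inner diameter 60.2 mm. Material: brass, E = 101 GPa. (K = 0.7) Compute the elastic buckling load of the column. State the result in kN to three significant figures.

P_cr ≈ 138 kN

d_o = 74.4 mm, d_i = 60.2 mm
I = π(d_o⁴ − d_i⁴)/64 = π(74.4⁴ − 60.20⁴)/64 = 8.594×10^5 mm⁴
I = 8.594×10^5 mm⁴ = 8.594×10^-7 m⁴
Effective length L_e = K·L = 0.7 × 3.56 = 2.492 m
P_cr = π²EI / L_e² = π² × 101×10⁹ × 8.594×10^-7 / 2.492² = 1.379×10^5 N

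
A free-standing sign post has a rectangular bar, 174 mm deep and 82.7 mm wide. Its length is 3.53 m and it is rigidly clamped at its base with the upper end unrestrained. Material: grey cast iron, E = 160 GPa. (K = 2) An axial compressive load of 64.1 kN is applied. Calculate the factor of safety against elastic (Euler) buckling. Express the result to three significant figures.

Buckling occurs about the weak axis: I_min = h·b³/12 with b = 82.7 mm (the shorter side).
I_min = 174×82.7³/12 = 8.201×10^6 mm⁴
I = 8.201×10^6 mm⁴ = 8.201×10^-6 m⁴
Effective length L_e = K·L = 2 × 3.53 = 7.060 m
P_cr = π²EI / L_e² = π² × 160×10⁹ × 8.201×10^-6 / 7.060² = 2.598×10^5 N
Factor of safety n = P_cr / P = 259.83 / 64.1 = 4.05

n ≈ 4.05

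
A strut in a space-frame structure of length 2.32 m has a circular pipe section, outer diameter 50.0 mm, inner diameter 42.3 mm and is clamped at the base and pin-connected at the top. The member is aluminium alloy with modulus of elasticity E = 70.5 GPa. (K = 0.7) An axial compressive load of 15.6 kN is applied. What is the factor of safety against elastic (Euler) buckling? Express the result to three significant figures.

n ≈ 2.53

d_o = 50.0 mm, d_i = 42.3 mm
I = π(d_o⁴ − d_i⁴)/64 = π(50.0⁴ − 42.30⁴)/64 = 1.496×10^5 mm⁴
I = 1.496×10^5 mm⁴ = 1.496×10^-7 m⁴
Effective length L_e = K·L = 0.7 × 2.32 = 1.624 m
P_cr = π²EI / L_e² = π² × 70.5×10⁹ × 1.496×10^-7 / 1.624² = 3.948×10^4 N
Factor of safety n = P_cr / P = 39.479 / 15.6 = 2.53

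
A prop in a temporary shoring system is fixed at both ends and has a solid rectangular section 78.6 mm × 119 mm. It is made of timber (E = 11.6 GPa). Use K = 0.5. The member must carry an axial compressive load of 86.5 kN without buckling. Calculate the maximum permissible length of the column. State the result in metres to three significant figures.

L_max ≈ 5.05 m

Buckling occurs about the weak axis: I_min = h·b³/12 with b = 78.6 mm (the shorter side).
I_min = 119×78.6³/12 = 4.815×10^6 mm⁴
I = 4.815×10^-6 m⁴
At the buckling limit P_cr = P = 8.650×10^4 N
From P_cr = π²EI/(K·L)²:  L = (1/K)·√(π²EI/P_cr) = (1/0.5)·√(π²×1.16×10^10×4.815×10^-6/8.650×10^4)
L = 5.05 m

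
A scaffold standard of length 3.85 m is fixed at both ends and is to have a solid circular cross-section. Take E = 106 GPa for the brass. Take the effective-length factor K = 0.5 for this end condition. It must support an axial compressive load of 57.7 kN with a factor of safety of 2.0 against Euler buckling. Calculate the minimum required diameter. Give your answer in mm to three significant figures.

Required P_cr = n·P = 2.0 × 57.7 = 115.4 kN
L_e = K·L = 0.5 × 3.85 = 1.925 m
Required I = P_cr·L_e²/(π²E) = 1.154×10^5 × 1.925² / (π² × 1.06×10^11) = 4.088×10^-7 m⁴
I_req = 4.088×10^5 mm⁴
Solid circle: I = πd⁴/64  ⇒  d = (64I/π)^(1/4) = (64×4.088×10^5/π)^(1/4) = 53.7 mm

d ≈ 53.7 mm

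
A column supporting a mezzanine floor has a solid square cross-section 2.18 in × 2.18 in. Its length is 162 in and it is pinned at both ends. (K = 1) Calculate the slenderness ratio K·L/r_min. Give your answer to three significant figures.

λ ≈ 257

For a square r = a/√12 = 2.18/√12 = 0.6293 in
L_e = K·L = 1 × 162 = 162.0 in
λ = L_e / r_min = 162.00 / 0.6293 = 257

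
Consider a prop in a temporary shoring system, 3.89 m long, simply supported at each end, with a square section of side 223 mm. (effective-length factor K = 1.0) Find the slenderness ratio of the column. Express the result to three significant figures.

λ ≈ 60.4

I = a⁴/12 = 223⁴/12 = 2.061×10^8 mm⁴
A = 4.973×10^4 mm²;  r_min = √(I/A) = √(2.061×10^8/4.973×10^4) = 64.37 mm
L_e = K·L = 1 × 3.89 m = 3.890 m = 3890.0 mm
λ = L_e / r_min = 3890.0 / 64.37 = 60.4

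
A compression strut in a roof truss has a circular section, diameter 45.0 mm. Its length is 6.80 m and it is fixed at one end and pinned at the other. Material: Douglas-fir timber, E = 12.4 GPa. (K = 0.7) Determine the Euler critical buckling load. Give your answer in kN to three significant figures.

P_cr ≈ 1.09 kN

I = πd⁴/64 = π×45.0⁴/64 = 2.013×10^5 mm⁴
I = 2.013×10^5 mm⁴ = 2.013×10^-7 m⁴
Effective length L_e = K·L = 0.7 × 6.80 = 4.760 m
P_cr = π²EI / L_e² = π² × 12.4×10⁹ × 2.013×10^-7 / 4.760² = 1.087×10^3 N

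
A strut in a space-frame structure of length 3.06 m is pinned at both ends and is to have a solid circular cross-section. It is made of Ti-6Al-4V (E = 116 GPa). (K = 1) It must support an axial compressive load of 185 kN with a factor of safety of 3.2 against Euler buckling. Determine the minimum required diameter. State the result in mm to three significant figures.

Required P_cr = n·P = 3.2 × 185 = 592.0 kN
L_e = K·L = 1 × 3.06 = 3.060 m
Required I = P_cr·L_e²/(π²E) = 5.920×10^5 × 3.060² / (π² × 1.16×10^11) = 4.842×10^-6 m⁴
I_req = 4.842×10^6 mm⁴
Solid circle: I = πd⁴/64  ⇒  d = (64I/π)^(1/4) = (64×4.842×10^6/π)^(1/4) = 99.7 mm

d ≈ 99.7 mm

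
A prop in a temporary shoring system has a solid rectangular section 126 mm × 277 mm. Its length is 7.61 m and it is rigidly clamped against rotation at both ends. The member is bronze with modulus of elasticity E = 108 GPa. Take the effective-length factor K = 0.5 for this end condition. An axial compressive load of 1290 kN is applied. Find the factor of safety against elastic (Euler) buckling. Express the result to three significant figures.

n ≈ 2.64

Buckling occurs about the weak axis: I_min = h·b³/12 with b = 126 mm (the shorter side).
I_min = 277×126³/12 = 4.618×10^7 mm⁴
I = 4.618×10^7 mm⁴ = 4.618×10^-5 m⁴
Effective length L_e = K·L = 0.5 × 7.61 = 3.805 m
P_cr = π²EI / L_e² = π² × 108×10⁹ × 4.618×10^-5 / 3.805² = 3.400×10^6 N
Factor of safety n = P_cr / P = 3399.6 / 1290 = 2.64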